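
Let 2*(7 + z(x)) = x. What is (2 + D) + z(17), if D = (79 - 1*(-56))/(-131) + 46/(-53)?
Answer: 22239/13886 ≈ 1.6015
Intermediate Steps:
z(x) = -7 + x/2
D = -13181/6943 (D = (79 + 56)*(-1/131) + 46*(-1/53) = 135*(-1/131) - 46/53 = -135/131 - 46/53 = -13181/6943 ≈ -1.8985)
(2 + D) + z(17) = (2 - 13181/6943) + (-7 + (½)*17) = 705/6943 + (-7 + 17/2) = 705/6943 + 3/2 = 22239/13886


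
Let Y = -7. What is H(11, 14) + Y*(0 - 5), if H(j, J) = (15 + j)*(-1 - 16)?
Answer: -407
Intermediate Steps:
H(j, J) = -255 - 17*j (H(j, J) = (15 + j)*(-17) = -255 - 17*j)
H(11, 14) + Y*(0 - 5) = (-255 - 17*11) - 7*(0 - 5) = (-255 - 187) - 7*(-5) = -442 + 35 = -407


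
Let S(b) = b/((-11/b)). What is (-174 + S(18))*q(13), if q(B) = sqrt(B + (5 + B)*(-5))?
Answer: -2238*I*sqrt(77)/11 ≈ -1785.3*I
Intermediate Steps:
q(B) = sqrt(-25 - 4*B) (q(B) = sqrt(B + (-25 - 5*B)) = sqrt(-25 - 4*B))
S(b) = -b**2/11 (S(b) = b*(-b/11) = -b**2/11)
(-174 + S(18))*q(13) = (-174 - 1/11*18**2)*sqrt(-25 - 4*13) = (-174 - 1/11*324)*sqrt(-25 - 52) = (-174 - 324/11)*sqrt(-77) = -2238*I*sqrt(77)/11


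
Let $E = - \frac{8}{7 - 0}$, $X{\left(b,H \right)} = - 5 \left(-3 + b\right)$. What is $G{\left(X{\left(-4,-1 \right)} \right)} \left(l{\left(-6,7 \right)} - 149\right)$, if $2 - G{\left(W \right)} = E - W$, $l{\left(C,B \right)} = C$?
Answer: $- \frac{41385}{7} \approx -5912.1$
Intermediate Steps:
$X{\left(b,H \right)} = 15 - 5 b$
$E = - \frac{8}{7}$ ($E = - \frac{8}{7 + 0} = - \frac{8}{7} \approx -1.1429$)
$G{\left(W \right)} = \frac{22}{7} + W$ ($G{\left(W \right)} = 2 - \left(- \frac{8}{7} - W\right) = 2 + \left(\frac{8}{7} + W\right) = \frac{22}{7} + W$)
$G{\left(X{\left(-4,-1 \right)} \right)} \left(l{\left(-6,7 \right)} - 149\right) = \left(\frac{22}{7} + \left(15 - -20\right)\right) \left(-6 - 149\right) = \left(\frac{22}{7} + \left(15 + 20\right)\right) \left(-155\right) = \left(\frac{22}{7} + 35\right) \left(-155\right) = \frac{267}{7} \left(-155\right) = - \frac{41385}{7}$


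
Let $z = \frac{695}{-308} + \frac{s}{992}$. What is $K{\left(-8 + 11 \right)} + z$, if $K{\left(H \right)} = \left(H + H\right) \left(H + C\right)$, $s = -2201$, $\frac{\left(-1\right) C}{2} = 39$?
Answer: $- \frac{1119827}{2464} \approx -454.48$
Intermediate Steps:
$C = -78$ ($C = \left(-2\right) 39 = -78$)
$K{\left(H \right)} = 2 H \left(-78 + H\right)$ ($K{\left(H \right)} = \left(H + H\right) \left(H - 78\right) = 2 H \left(-78 + H\right)$)
$z = - \frac{11027}{2464}$ ($z = \frac{695}{-308} - \frac{2201}{992} = 695 \left(- \frac{1}{308}\right) - \frac{71}{32} = - \frac{695}{308} - \frac{71}{32} = - \frac{11027}{2464} \approx -4.4752$)
$K{\left(-8 + 11 \right)} + z = 2 \left(-8 + 11\right) \left(-78 + \left(-8 + 11\right)\right) - \frac{11027}{2464} = 2 \cdot 3 \left(-78 + 3\right) - \frac{11027}{2464} = 2 \cdot 3 \left(-75\right) - \frac{11027}{2464} = -450 - \frac{11027}{2464} = - \frac{1119827}{2464}$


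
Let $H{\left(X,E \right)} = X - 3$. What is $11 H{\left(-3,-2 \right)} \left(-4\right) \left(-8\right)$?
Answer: $-2112$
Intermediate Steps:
$H{\left(X,E \right)} = -3 + X$
$11 H{\left(-3,-2 \right)} \left(-4\right) \left(-8\right) = 11 \left(-3 - 3\right) \left(-4\right) \left(-8\right) = 11 \left(-6\right) \left(-4\right) \left(-8\right) = 11 \cdot 24 \left(-8\right) = 11 \left(-192\right) = -2112$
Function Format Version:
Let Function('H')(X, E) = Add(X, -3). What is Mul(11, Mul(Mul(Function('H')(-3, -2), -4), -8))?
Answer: -2112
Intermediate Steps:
Function('H')(X, E) = Add(-3, X)
Mul(11, Mul(Mul(Function('H')(-3, -2), -4), -8)) = Mul(11, Mul(Mul(Add(-3, -3), -4), -8)) = Mul(11, Mul(Mul(-6, -4), -8)) = Mul(11, Mul(24, -8)) = Mul(11, -192) = -2112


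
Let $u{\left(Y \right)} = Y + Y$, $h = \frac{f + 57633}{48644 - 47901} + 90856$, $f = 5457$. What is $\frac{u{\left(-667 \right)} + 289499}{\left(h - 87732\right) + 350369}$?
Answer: $\frac{71368865}{87569463} \approx 0.815$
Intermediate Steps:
$h = \frac{67569098}{743}$ ($h = \frac{5457 + 57633}{48644 - 47901} + 90856 = \frac{63090}{743} + 90856 = \frac{67569098}{743} \approx 90941.0$)
$u{\left(Y \right)} = 2 Y$
$\frac{u{\left(-667 \right)} + 289499}{\left(h - 87732\right) + 350369} = \frac{2 \left(-667\right) + 289499}{\left(\frac{67569098}{743} - 87732\right) + 350369} = \frac{-1334 + 289499}{\frac{2384222}{743} + 350369} = \frac{288165}{\frac{262708389}{743}} = 288165 \cdot \frac{743}{262708389} = \frac{71368865}{87569463}$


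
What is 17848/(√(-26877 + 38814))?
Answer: 776*√11937/519 ≈ 163.36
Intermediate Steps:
17848/(√(-26877 + 38814)) = 17848/(√11937) = 17848*(√11937/11937) = 776*√11937/519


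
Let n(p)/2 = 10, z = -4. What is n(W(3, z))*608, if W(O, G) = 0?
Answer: 12160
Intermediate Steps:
n(p) = 20 (n(p) = 2*10 = 20)
n(W(3, z))*608 = 20*608 = 12160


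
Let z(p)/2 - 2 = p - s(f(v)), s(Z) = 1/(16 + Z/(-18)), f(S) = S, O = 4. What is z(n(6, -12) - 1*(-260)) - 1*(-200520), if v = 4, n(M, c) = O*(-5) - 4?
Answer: 14270707/71 ≈ 2.0100e+5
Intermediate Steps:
n(M, c) = -24 (n(M, c) = 4*(-5) - 4 = -20 - 4 = -24)
s(Z) = 1/(16 - Z/18) (s(Z) = 1/(16 + Z*(-1/18)) = 1/(16 - Z/18))
z(p) = 275/71 + 2*p (z(p) = 4 + 2*(p - (-18)/(-288 + 4)) = 4 + 2*(p - (-18)/(-284)) = 4 + 2*(p - (-18)*(-1)/284) = 4 + 2*(p - 1*9/142) = 4 + 2*(p - 9/142) = 4 + 2*(-9/142 + p) = 4 + (-9/71 + 2*p) = 275/71 + 2*p)
z(n(6, -12) - 1*(-260)) - 1*(-200520) = (275/71 + 2*(-24 - 1*(-260))) - 1*(-200520) = (275/71 + 2*(-24 + 260)) + 200520 = (275/71 + 2*236) + 200520 = (275/71 + 472) + 200520 = 33787/71 + 200520 = 14270707/71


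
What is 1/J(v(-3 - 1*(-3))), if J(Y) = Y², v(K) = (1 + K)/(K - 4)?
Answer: 16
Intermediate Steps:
v(K) = (1 + K)/(-4 + K)
1/J(v(-3 - 1*(-3))) = 1/(((1 + (-3 - 1*(-3)))/(-4 + (-3 - 1*(-3))))²) = 1/(((1 + (-3 + 3))/(-4 + (-3 + 3)))²) = 1/(((1 + 0)/(-4 + 0))²) = 1/((1/(-4))²) = 1/((-¼*1)²) = 1/((-¼)²) = 1/(1/16) = 16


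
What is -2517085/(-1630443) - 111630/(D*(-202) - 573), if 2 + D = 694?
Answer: 535296851435/228844088151 ≈ 2.3391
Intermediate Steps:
D = 692 (D = -2 + 694 = 692)
-2517085/(-1630443) - 111630/(D*(-202) - 573) = -2517085/(-1630443) - 111630/(692*(-202) - 573) = -2517085*(-1/1630443) - 111630/(-139784 - 573) = 2517085/1630443 - 111630/(-140357) = 2517085/1630443 - 111630*(-1/140357) = 2517085/1630443 + 111630/140357 = 535296851435/228844088151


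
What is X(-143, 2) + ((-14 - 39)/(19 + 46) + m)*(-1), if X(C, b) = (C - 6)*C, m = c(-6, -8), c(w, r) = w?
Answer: 1385398/65 ≈ 21314.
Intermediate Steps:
m = -6
X(C, b) = C*(-6 + C) (X(C, b) = (-6 + C)*C = C*(-6 + C))
X(-143, 2) + ((-14 - 39)/(19 + 46) + m)*(-1) = -143*(-6 - 143) + ((-14 - 39)/(19 + 46) - 6)*(-1) = -143*(-149) + (-53/65 - 6)*(-1) = 21307 + (-53*1/65 - 6)*(-1) = 21307 + (-53/65 - 6)*(-1) = 21307 - 443/65*(-1) = 21307 + 443/65 = 1385398/65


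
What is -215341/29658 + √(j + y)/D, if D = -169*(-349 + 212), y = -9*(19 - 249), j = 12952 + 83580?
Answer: -215341/29658 + √98602/23153 ≈ -7.2472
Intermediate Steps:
j = 96532
y = 2070 (y = -9*(-230) = 2070)
D = 23153 (D = -169*(-137) = 23153)
-215341/29658 + √(j + y)/D = -215341/29658 + √(96532 + 2070)/23153 = -215341*1/29658 + √98602*(1/23153) = -215341/29658 + √98602/23153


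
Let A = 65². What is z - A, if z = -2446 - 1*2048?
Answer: -8719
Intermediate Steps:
A = 4225
z = -4494 (z = -2446 - 2048 = -4494)
z - A = -4494 - 1*4225 = -4494 - 4225 = -8719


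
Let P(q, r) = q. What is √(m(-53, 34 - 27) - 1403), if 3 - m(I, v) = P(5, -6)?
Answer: I*√1405 ≈ 37.483*I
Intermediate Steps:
m(I, v) = -2 (m(I, v) = 3 - 1*5 = 3 - 5 = -2)
√(m(-53, 34 - 27) - 1403) = √(-2 - 1403) = √(-1405) = I*√1405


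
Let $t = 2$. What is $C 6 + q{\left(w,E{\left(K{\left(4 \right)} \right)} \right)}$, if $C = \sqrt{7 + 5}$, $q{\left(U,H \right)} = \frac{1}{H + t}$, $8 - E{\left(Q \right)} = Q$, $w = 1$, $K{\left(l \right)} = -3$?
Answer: $\frac{1}{13} + 12 \sqrt{3} \approx 20.862$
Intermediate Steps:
$E{\left(Q \right)} = 8 - Q$
$q{\left(U,H \right)} = \frac{1}{2 + H}$ ($q{\left(U,H \right)} = \frac{1}{H + 2} = \frac{1}{2 + H}$)
$C = 2 \sqrt{3}$ ($C = \sqrt{12} = 2 \sqrt{3} \approx 3.4641$)
$C 6 + q{\left(w,E{\left(K{\left(4 \right)} \right)} \right)} = 2 \sqrt{3} \cdot 6 + \frac{1}{2 + \left(8 - -3\right)} = 12 \sqrt{3} + \frac{1}{2 + \left(8 + 3\right)} = 12 \sqrt{3} + \frac{1}{2 + 11} = 12 \sqrt{3} + \frac{1}{13} = \frac{1}{13} + 12 \sqrt{3}$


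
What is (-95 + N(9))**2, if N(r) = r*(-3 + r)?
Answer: 1681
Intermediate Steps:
(-95 + N(9))**2 = (-95 + 9*(-3 + 9))**2 = (-95 + 9*6)**2 = (-95 + 54)**2 = (-41)**2 = 1681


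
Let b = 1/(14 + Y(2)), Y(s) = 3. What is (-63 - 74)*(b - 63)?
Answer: 146590/17 ≈ 8622.9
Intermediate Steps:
b = 1/17 (b = 1/(14 + 3) = 1/17 ≈ 0.058824)
(-63 - 74)*(b - 63) = (-63 - 74)*(1/17 - 63) = -137*(-1070/17) = 146590/17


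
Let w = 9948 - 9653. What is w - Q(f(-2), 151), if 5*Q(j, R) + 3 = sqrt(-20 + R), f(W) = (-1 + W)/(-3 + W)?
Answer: 1478/5 - sqrt(131)/5 ≈ 293.31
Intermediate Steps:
f(W) = (-1 + W)/(-3 + W)
w = 295
Q(j, R) = -3/5 + sqrt(-20 + R)/5
w - Q(f(-2), 151) = 295 - (-3/5 + sqrt(-20 + 151)/5) = 295 - (-3/5 + sqrt(131)/5) = 295 + (3/5 - sqrt(131)/5) = 1478/5 - sqrt(131)/5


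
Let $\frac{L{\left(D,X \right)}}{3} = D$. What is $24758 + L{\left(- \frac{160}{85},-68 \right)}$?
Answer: $\frac{420790}{17} \approx 24752.0$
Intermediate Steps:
$L{\left(D,X \right)} = 3 D$
$24758 + L{\left(- \frac{160}{85},-68 \right)} = 24758 + 3 \left(- \frac{160}{85}\right) = 24758 + 3 \left(\left(-160\right) \frac{1}{85}\right) = 24758 + 3 \left(- \frac{32}{17}\right) = 24758 - \frac{96}{17} = \frac{420790}{17}$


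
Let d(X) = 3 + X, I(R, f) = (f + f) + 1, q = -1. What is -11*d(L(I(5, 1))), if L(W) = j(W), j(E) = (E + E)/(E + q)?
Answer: -66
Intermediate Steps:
I(R, f) = 1 + 2*f (I(R, f) = 2*f + 1 = 1 + 2*f)
j(E) = 2*E/(-1 + E) (j(E) = (E + E)/(E - 1) = (2*E)/(-1 + E) = 2*E/(-1 + E))
L(W) = 2*W/(-1 + W)
-11*d(L(I(5, 1))) = -11*(3 + 2*(1 + 2*1)/(-1 + (1 + 2*1))) = -11*(3 + 2*(1 + 2)/(-1 + (1 + 2))) = -11*(3 + 2*3/(-1 + 3)) = -11*(3 + 2*3/2) = -11*(3 + 2*3*(1/2)) = -11*(3 + 3) = -11*6 = -66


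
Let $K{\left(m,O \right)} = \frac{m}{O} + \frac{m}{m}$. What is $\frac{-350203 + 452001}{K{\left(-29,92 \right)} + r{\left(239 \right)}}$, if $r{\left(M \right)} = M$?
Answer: $\frac{9365416}{22051} \approx 424.72$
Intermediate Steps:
$K{\left(m,O \right)} = 1 + \frac{m}{O}$ ($K{\left(m,O \right)} = \frac{m}{O} + 1 = 1 + \frac{m}{O}$)
$\frac{-350203 + 452001}{K{\left(-29,92 \right)} + r{\left(239 \right)}} = \frac{-350203 + 452001}{\frac{92 - 29}{92} + 239} = \frac{101798}{\frac{1}{92} \cdot 63 + 239} = \frac{101798}{\frac{63}{92} + 239} = \frac{101798}{\frac{22051}{92}} = 101798 \cdot \frac{92}{22051} = \frac{9365416}{22051}$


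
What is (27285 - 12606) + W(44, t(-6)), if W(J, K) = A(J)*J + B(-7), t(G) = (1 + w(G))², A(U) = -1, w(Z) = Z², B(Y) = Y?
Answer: 14628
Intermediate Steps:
t(G) = (1 + G²)²
W(J, K) = -7 - J (W(J, K) = -J - 7 = -7 - J)
(27285 - 12606) + W(44, t(-6)) = (27285 - 12606) + (-7 - 1*44) = 14679 + (-7 - 44) = 14679 - 51 = 14628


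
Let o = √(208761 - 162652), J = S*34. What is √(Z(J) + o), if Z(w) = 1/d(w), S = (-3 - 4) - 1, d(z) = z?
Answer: √(-17 + 32368*√941)/68 ≈ 14.654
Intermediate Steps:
S = -8 (S = -7 - 1 = -8)
J = -272 (J = -8*34 = -272)
o = 7*√941 (o = √46109 = 7*√941 ≈ 214.73)
Z(w) = 1/w
√(Z(J) + o) = √(1/(-272) + 7*√941) = √(-1/272 + 7*√941)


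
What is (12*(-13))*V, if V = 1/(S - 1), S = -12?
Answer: 12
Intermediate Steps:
V = -1/13 (V = 1/(-12 - 1) = 1/(-13) = -1/13 ≈ -0.076923)
(12*(-13))*V = (12*(-13))*(-1/13) = -156*(-1/13) = 12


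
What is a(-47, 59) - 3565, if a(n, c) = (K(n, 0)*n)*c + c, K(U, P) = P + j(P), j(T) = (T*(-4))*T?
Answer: -3506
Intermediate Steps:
j(T) = -4*T² (j(T) = (-4*T)*T = -4*T²)
K(U, P) = P - 4*P²
a(n, c) = c (a(n, c) = ((0*(1 - 4*0))*n)*c + c = ((0*(1 + 0))*n)*c + c = ((0*1)*n)*c + c = (0*n)*c + c = 0*c + c = 0 + c = c)
a(-47, 59) - 3565 = 59 - 3565 = -3506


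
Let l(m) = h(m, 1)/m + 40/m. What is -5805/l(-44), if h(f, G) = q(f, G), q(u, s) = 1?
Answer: 255420/41 ≈ 6229.8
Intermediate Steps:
h(f, G) = 1
l(m) = 41/m (l(m) = 1/m + 40/m = 41/m)
-5805/l(-44) = -5805/(41/(-44)) = -5805/(41*(-1/44)) = -5805/(-41/44) = -5805*(-44/41) = 255420/41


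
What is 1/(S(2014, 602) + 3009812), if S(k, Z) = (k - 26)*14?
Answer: 1/3037644 ≈ 3.2920e-7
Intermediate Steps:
S(k, Z) = -364 + 14*k (S(k, Z) = (-26 + k)*14 = -364 + 14*k)
1/(S(2014, 602) + 3009812) = 1/((-364 + 14*2014) + 3009812) = 1/((-364 + 28196) + 3009812) = 1/(27832 + 3009812) = 1/3037644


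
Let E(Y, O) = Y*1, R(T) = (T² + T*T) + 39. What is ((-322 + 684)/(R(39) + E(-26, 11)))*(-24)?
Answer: -8688/3055 ≈ -2.8439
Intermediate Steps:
R(T) = 39 + 2*T² (R(T) = (T² + T²) + 39 = 2*T² + 39 = 39 + 2*T²)
E(Y, O) = Y
((-322 + 684)/(R(39) + E(-26, 11)))*(-24) = ((-322 + 684)/((39 + 2*39²) - 26))*(-24) = (362/((39 + 2*1521) - 26))*(-24) = (362/((39 + 3042) - 26))*(-24) = (362/(3081 - 26))*(-24) = (362/3055)*(-24) = -8688/3055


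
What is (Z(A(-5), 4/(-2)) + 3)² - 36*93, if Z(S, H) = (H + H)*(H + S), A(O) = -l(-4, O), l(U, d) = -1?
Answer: -3299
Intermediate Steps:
A(O) = 1 (A(O) = -1*(-1) = 1)
Z(S, H) = 2*H*(H + S) (Z(S, H) = (2*H)*(H + S) = 2*H*(H + S))
(Z(A(-5), 4/(-2)) + 3)² - 36*93 = (2*(4/(-2))*(4/(-2) + 1) + 3)² - 36*93 = (2*(4*(-½))*(4*(-½) + 1) + 3)² - 3348 = (2*(-2)*(-2 + 1) + 3)² - 3348 = (2*(-2)*(-1) + 3)² - 3348 = (4 + 3)² - 3348 = 7² - 3348 = 49 - 3348 = -3299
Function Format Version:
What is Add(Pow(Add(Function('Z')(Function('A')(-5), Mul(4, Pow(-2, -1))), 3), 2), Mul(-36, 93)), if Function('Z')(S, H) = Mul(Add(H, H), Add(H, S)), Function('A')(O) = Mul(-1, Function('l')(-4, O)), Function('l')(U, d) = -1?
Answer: -3299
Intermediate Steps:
Function('A')(O) = 1 (Function('A')(O) = Mul(-1, -1) = 1)
Function('Z')(S, H) = Mul(2, H, Add(H, S)) (Function('Z')(S, H) = Mul(Mul(2, H), Add(H, S)) = Mul(2, H, Add(H, S)))
Add(Pow(Add(Function('Z')(Function('A')(-5), Mul(4, Pow(-2, -1))), 3), 2), Mul(-36, 93)) = Add(Pow(Add(Mul(2, Mul(4, Pow(-2, -1)), Add(Mul(4, Pow(-2, -1)), 1)), 3), 2), Mul(-36, 93)) = Add(Pow(Add(Mul(2, Mul(4, Rational(-1, 2)), Add(Mul(4, Rational(-1, 2)), 1)), 3), 2), -3348) = Add(Pow(Add(Mul(2, -2, Add(-2, 1)), 3), 2), -3348) = Add(Pow(Add(Mul(2, -2, -1), 3), 2), -3348) = Add(Pow(Add(4, 3), 2), -3348) = Add(Pow(7, 2), -3348) = Add(49, -3348) = -3299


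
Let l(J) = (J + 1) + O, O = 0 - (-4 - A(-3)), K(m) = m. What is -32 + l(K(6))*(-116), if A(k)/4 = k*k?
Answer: -5484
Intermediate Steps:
A(k) = 4*k² (A(k) = 4*(k*k) = 4*k²)
O = 40 (O = 0 - (-4 - 4*(-3)²) = 0 - (-4 - 4*9) = 0 - (-4 - 1*36) = 0 - (-4 - 36) = 0 - 1*(-40) = 0 + 40 = 40)
l(J) = 41 + J (l(J) = (J + 1) + 40 = (1 + J) + 40 = 41 + J)
-32 + l(K(6))*(-116) = -32 + (41 + 6)*(-116) = -32 + 47*(-116) = -32 - 5452 = -5484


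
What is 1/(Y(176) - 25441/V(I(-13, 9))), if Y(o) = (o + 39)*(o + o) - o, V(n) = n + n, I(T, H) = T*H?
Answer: 18/1361029 ≈ 1.3225e-5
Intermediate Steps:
I(T, H) = H*T
V(n) = 2*n
Y(o) = -o + 2*o*(39 + o) (Y(o) = (39 + o)*(2*o) - o = 2*o*(39 + o) - o = -o + 2*o*(39 + o))
1/(Y(176) - 25441/V(I(-13, 9))) = 1/(176*(77 + 2*176) - 25441/(2*(9*(-13)))) = 1/(176*(77 + 352) - 25441/(2*(-117))) = 1/(176*429 - 25441/(-234)) = 1/(75504 - 25441*(-1/234)) = 1/(75504 + 1957/18) = 1/(1361029/18) = 18/1361029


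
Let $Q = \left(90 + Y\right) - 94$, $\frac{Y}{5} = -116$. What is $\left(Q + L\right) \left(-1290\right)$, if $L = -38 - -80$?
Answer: $699180$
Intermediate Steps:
$L = 42$ ($L = -38 + 80 = 42$)
$Y = -580$ ($Y = 5 \left(-116\right) = -580$)
$Q = -584$ ($Q = \left(90 - 580\right) - 94 = -490 - 94 = -584$)
$\left(Q + L\right) \left(-1290\right) = \left(-584 + 42\right) \left(-1290\right) = \left(-542\right) \left(-1290\right) = 699180$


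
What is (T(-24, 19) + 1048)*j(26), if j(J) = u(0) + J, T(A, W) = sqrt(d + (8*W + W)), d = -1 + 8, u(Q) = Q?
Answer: 27248 + 26*sqrt(178) ≈ 27595.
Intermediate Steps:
d = 7
T(A, W) = sqrt(7 + 9*W) (T(A, W) = sqrt(7 + (8*W + W)) = sqrt(7 + 9*W))
j(J) = J (j(J) = 0 + J = J)
(T(-24, 19) + 1048)*j(26) = (sqrt(7 + 9*19) + 1048)*26 = (sqrt(7 + 171) + 1048)*26 = (sqrt(178) + 1048)*26 = (1048 + sqrt(178))*26 = 27248 + 26*sqrt(178)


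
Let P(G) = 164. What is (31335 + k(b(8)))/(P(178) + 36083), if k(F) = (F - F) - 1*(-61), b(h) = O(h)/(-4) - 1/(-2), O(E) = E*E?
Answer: 31396/36247 ≈ 0.86617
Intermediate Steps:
O(E) = E²
b(h) = ½ - h²/4 (b(h) = h²/(-4) - 1/(-2) = h²*(-¼) - 1*(-½) = -h²/4 + ½ = ½ - h²/4)
k(F) = 61 (k(F) = 0 + 61 = 61)
(31335 + k(b(8)))/(P(178) + 36083) = (31335 + 61)/(164 + 36083) = 31396/36247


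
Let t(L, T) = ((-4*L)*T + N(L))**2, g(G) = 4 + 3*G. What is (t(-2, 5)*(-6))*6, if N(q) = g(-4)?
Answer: -36864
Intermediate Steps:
N(q) = -8 (N(q) = 4 + 3*(-4) = 4 - 12 = -8)
t(L, T) = (-8 - 4*L*T)**2 (t(L, T) = ((-4*L)*T - 8)**2 = (-4*L*T - 8)**2 = (-8 - 4*L*T)**2)
(t(-2, 5)*(-6))*6 = ((16*(2 - 2*5)**2)*(-6))*6 = ((16*(2 - 10)**2)*(-6))*6 = ((16*(-8)**2)*(-6))*6 = ((16*64)*(-6))*6 = (1024*(-6))*6 = -6144*6 = -36864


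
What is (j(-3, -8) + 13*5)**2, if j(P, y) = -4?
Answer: 3721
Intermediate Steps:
(j(-3, -8) + 13*5)**2 = (-4 + 13*5)**2 = (-4 + 65)**2 = 61**2 = 3721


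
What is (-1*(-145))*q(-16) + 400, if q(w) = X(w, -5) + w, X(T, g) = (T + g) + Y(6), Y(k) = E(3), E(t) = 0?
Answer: -4965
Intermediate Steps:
Y(k) = 0
X(T, g) = T + g (X(T, g) = (T + g) + 0 = T + g)
q(w) = -5 + 2*w (q(w) = (w - 5) + w = (-5 + w) + w = -5 + 2*w)
(-1*(-145))*q(-16) + 400 = (-1*(-145))*(-5 + 2*(-16)) + 400 = 145*(-5 - 32) + 400 = 145*(-37) + 400 = -5365 + 400 = -4965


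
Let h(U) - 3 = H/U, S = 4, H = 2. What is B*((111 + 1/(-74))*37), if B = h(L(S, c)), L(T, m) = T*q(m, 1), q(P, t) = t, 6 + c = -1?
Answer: 57491/4 ≈ 14373.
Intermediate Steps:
c = -7 (c = -6 - 1 = -7)
L(T, m) = T (L(T, m) = T*1 = T)
h(U) = 3 + 2/U
B = 7/2 (B = 3 + 2/4 = 3 + 2*(¼) = 3 + ½ = 7/2 ≈ 3.5000)
B*((111 + 1/(-74))*37) = 7*((111 + 1/(-74))*37)/2 = 7*((111 - 1/74)*37)/2 = 7*((8213/74)*37)/2 = (7/2)*(8213/2) = 57491/4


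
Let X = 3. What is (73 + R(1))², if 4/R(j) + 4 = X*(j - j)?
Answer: 5184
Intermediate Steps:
R(j) = -1 (R(j) = 4/(-4 + 3*(j - j)) = 4/(-4 + 3*0) = 4/(-4 + 0) = 4/(-4) = 4*(-¼) = -1)
(73 + R(1))² = (73 - 1)² = 72² = 5184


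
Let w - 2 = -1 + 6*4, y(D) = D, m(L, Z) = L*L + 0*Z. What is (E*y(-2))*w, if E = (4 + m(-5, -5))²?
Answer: -42050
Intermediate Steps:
m(L, Z) = L² (m(L, Z) = L² + 0 = L²)
E = 841 (E = (4 + (-5)²)² = (4 + 25)² = 29² = 841)
w = 25 (w = 2 + (-1 + 6*4) = 2 + (-1 + 24) = 2 + 23 = 25)
(E*y(-2))*w = (841*(-2))*25 = -1682*25 = -42050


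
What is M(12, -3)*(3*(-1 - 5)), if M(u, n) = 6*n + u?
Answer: 108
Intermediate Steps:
M(u, n) = u + 6*n
M(12, -3)*(3*(-1 - 5)) = (12 + 6*(-3))*(3*(-1 - 5)) = (12 - 18)*(3*(-6)) = -6*(-18) = 108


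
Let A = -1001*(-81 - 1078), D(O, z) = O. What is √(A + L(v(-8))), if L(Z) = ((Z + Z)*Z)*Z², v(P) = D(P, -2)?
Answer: √1168351 ≈ 1080.9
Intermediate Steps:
v(P) = P
L(Z) = 2*Z⁴ (L(Z) = ((2*Z)*Z)*Z² = (2*Z²)*Z² = 2*Z⁴)
A = 1160159 (A = -1001*(-1159) = 1160159)
√(A + L(v(-8))) = √(1160159 + 2*(-8)⁴) = √(1160159 + 2*4096) = √(1160159 + 8192) = √1168351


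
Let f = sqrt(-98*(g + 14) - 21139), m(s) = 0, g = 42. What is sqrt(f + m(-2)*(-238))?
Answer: 26627**(1/4)*sqrt(I) ≈ 9.0327 + 9.0327*I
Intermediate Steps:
f = I*sqrt(26627) (f = sqrt(-98*(42 + 14) - 21139) = sqrt(-98*56 - 21139) = sqrt(-5488 - 21139) = sqrt(-26627) = I*sqrt(26627) ≈ 163.18*I)
sqrt(f + m(-2)*(-238)) = sqrt(I*sqrt(26627) + 0*(-238)) = sqrt(I*sqrt(26627) + 0) = sqrt(I*sqrt(26627)) = 26627**(1/4)*sqrt(I)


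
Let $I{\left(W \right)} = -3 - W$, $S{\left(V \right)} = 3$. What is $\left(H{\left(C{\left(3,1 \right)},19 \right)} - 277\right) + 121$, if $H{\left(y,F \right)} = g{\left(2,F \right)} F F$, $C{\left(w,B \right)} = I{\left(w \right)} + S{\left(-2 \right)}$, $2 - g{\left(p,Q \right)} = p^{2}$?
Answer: $-878$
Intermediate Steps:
$g{\left(p,Q \right)} = 2 - p^{2}$
$C{\left(w,B \right)} = - w$ ($C{\left(w,B \right)} = \left(-3 - w\right) + 3 = - w$)
$H{\left(y,F \right)} = - 2 F^{2}$ ($H{\left(y,F \right)} = \left(2 - 2^{2}\right) F F = \left(2 - 4\right) F F = - 2 F F = - 2 F^{2}$)
$\left(H{\left(C{\left(3,1 \right)},19 \right)} - 277\right) + 121 = \left(- 2 \cdot 19^{2} - 277\right) + 121 = \left(\left(-2\right) 361 - 277\right) + 121 = \left(-722 - 277\right) + 121 = -999 + 121 = -878$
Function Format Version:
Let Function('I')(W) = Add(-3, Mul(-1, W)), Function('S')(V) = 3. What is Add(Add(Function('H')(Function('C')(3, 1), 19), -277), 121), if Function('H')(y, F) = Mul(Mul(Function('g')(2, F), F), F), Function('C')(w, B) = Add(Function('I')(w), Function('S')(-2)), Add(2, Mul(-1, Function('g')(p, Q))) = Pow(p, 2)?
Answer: -878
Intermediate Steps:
Function('g')(p, Q) = Add(2, Mul(-1, Pow(p, 2)))
Function('C')(w, B) = Mul(-1, w) (Function('C')(w, B) = Add(Add(-3, Mul(-1, w)), 3) = Mul(-1, w))
Function('H')(y, F) = Mul(-2, Pow(F, 2)) (Function('H')(y, F) = Mul(Mul(Add(2, Mul(-1, Pow(2, 2))), F), F) = Mul(Mul(Add(2, Mul(-1, 4)), F), F) = Mul(Mul(Add(2, -4), F), F) = Mul(Mul(-2, F), F) = Mul(-2, Pow(F, 2)))
Add(Add(Function('H')(Function('C')(3, 1), 19), -277), 121) = Add(Add(Mul(-2, Pow(19, 2)), -277), 121) = Add(Add(Mul(-2, 361), -277), 121) = Add(Add(-722, -277), 121) = Add(-999, 121) = -878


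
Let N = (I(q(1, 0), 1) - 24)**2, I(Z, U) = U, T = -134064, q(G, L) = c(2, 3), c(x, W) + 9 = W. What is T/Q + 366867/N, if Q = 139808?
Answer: 3201251355/4622402 ≈ 692.55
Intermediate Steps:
c(x, W) = -9 + W
q(G, L) = -6 (q(G, L) = -9 + 3 = -6)
N = 529 (N = (1 - 24)**2 = (-23)**2 = 529)
T/Q + 366867/N = -134064/139808 + 366867/529 = -134064*1/139808 + 366867*(1/529) = -8379/8738 + 366867/529 = 3201251355/4622402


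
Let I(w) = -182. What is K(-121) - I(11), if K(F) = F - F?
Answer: 182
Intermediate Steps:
K(F) = 0
K(-121) - I(11) = 0 - 1*(-182) = 0 + 182 = 182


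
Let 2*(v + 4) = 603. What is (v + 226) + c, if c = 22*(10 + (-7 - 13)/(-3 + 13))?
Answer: 1399/2 ≈ 699.50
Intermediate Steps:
v = 595/2 (v = -4 + (1/2)*603 = -4 + 603/2 = 595/2 ≈ 297.50)
c = 176 (c = 22*(10 - 20/10) = 22*(10 - 20*1/10) = 22*(10 - 2) = 22*8 = 176)
(v + 226) + c = (595/2 + 226) + 176 = 1047/2 + 176 = 1399/2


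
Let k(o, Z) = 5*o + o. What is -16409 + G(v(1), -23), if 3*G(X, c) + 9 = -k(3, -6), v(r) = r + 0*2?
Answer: -16418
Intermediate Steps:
k(o, Z) = 6*o
v(r) = r (v(r) = r + 0 = r)
G(X, c) = -9 (G(X, c) = -3 + (-6*3)/3 = -3 + (-1*18)/3 = -3 + (⅓)*(-18) = -3 - 6 = -9)
-16409 + G(v(1), -23) = -16409 - 9 = -16418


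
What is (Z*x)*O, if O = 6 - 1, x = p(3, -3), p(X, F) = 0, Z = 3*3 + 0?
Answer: 0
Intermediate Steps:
Z = 9 (Z = 9 + 0 = 9)
x = 0
O = 5
(Z*x)*O = (9*0)*5 = 0*5 = 0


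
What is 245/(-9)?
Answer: -245/9 ≈ -27.222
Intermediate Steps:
245/(-9) = -⅑*245 = -245/9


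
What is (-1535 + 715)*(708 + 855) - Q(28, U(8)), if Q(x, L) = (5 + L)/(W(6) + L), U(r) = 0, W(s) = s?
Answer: -7689965/6 ≈ -1.2817e+6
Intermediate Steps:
Q(x, L) = (5 + L)/(6 + L)
(-1535 + 715)*(708 + 855) - Q(28, U(8)) = (-1535 + 715)*(708 + 855) - (5 + 0)/(6 + 0) = -820*1563 - 5/6 = -1281660 - 5/6 = -1281660 - 1*⅚ = -1281660 - ⅚ = -7689965/6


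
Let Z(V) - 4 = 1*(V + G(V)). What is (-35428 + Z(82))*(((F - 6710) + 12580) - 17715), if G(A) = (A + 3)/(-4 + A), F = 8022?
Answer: 10538447393/78 ≈ 1.3511e+8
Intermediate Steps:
G(A) = (3 + A)/(-4 + A)
Z(V) = 4 + V + (3 + V)/(-4 + V) (Z(V) = 4 + 1*(V + (3 + V)/(-4 + V)) = 4 + (V + (3 + V)/(-4 + V)) = 4 + V + (3 + V)/(-4 + V))
(-35428 + Z(82))*(((F - 6710) + 12580) - 17715) = (-35428 + (-13 + 82 + 82²)/(-4 + 82))*(((8022 - 6710) + 12580) - 17715) = (-35428 + (-13 + 82 + 6724)/78)*((1312 + 12580) - 17715) = (-35428 + (1/78)*6793)*(13892 - 17715) = (-35428 + 6793/78)*(-3823) = -2756591/78*(-3823) = 10538447393/78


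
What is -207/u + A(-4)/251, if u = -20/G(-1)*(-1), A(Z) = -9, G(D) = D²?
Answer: -52137/5020 ≈ -10.386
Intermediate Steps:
u = 20 (u = -20/((-1)²)*(-1) = -20/1*(-1) = -20*(-1) = 20)
-207/u + A(-4)/251 = -207/20 - 9/251 = -52137/5020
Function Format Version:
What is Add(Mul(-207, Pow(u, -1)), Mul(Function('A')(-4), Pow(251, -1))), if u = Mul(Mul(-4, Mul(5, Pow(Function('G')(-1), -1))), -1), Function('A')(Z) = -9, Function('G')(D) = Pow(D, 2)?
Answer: Rational(-52137, 5020) ≈ -10.386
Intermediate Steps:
u = 20 (u = Mul(Mul(-4, Mul(5, Pow(Pow(-1, 2), -1))), -1) = Mul(Mul(-4, Mul(5, Pow(1, -1))), -1) = Mul(Mul(-4, Mul(5, 1)), -1) = Mul(Mul(-4, 5), -1) = Mul(-20, -1) = 20)
Add(Mul(-207, Pow(u, -1)), Mul(Function('A')(-4), Pow(251, -1))) = Add(Mul(-207, Pow(20, -1)), Mul(-9, Pow(251, -1))) = Add(Mul(-207, Rational(1, 20)), Mul(-9, Rational(1, 251))) = Add(Rational(-207, 20), Rational(-9, 251)) = Rational(-52137, 5020)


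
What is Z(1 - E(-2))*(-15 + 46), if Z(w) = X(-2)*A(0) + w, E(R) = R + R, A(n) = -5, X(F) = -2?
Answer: 465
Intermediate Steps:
E(R) = 2*R
Z(w) = 10 + w (Z(w) = -2*(-5) + w = 10 + w)
Z(1 - E(-2))*(-15 + 46) = (10 + (1 - 2*(-2)))*(-15 + 46) = (10 + (1 - 1*(-4)))*31 = (10 + (1 + 4))*31 = (10 + 5)*31 = 15*31 = 465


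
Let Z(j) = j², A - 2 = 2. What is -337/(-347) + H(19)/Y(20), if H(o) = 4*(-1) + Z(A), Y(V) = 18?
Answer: 1705/1041 ≈ 1.6378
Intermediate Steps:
A = 4 (A = 2 + 2 = 4)
H(o) = 12 (H(o) = 4*(-1) + 4² = -4 + 16 = 12)
-337/(-347) + H(19)/Y(20) = -337/(-347) + 12/18 = -337*(-1/347) + 12*(1/18) = 337/347 + ⅔ = 1705/1041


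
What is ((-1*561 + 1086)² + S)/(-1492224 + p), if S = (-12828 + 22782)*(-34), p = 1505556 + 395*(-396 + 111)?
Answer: 6979/11027 ≈ 0.63290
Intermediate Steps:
p = 1392981 (p = 1505556 + 395*(-285) = 1505556 - 112575 = 1392981)
S = -338436 (S = 9954*(-34) = -338436)
((-1*561 + 1086)² + S)/(-1492224 + p) = ((-1*561 + 1086)² - 338436)/(-1492224 + 1392981) = ((-561 + 1086)² - 338436)/(-99243) = (525² - 338436)*(-1/99243) = (275625 - 338436)*(-1/99243) = -62811*(-1/99243) = 6979/11027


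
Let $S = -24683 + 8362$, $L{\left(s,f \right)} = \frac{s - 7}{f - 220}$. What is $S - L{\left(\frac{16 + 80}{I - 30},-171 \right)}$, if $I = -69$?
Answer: $- \frac{210590126}{12903} \approx -16321.0$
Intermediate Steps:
$L{\left(s,f \right)} = \frac{-7 + s}{-220 + f}$
$S = -16321$
$S - L{\left(\frac{16 + 80}{I - 30},-171 \right)} = -16321 - \frac{-7 + \frac{16 + 80}{-69 - 30}}{-220 - 171} = -16321 - \frac{-7 + \frac{96}{-99}}{-391} = -16321 - - \frac{-7 + 96 \left(- \frac{1}{99}\right)}{391} = -16321 - - \frac{-7 - \frac{32}{33}}{391} = -16321 - \left(- \frac{1}{391}\right) \left(- \frac{263}{33}\right) = -16321 - \frac{263}{12903} = - \frac{210590126}{12903}$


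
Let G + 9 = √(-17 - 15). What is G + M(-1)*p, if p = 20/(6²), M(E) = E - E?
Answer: -9 + 4*I*√2 ≈ -9.0 + 5.6569*I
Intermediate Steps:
M(E) = 0
G = -9 + 4*I*√2 (G = -9 + √(-17 - 15) = -9 + √(-32) = -9 + 4*I*√2 ≈ -9.0 + 5.6569*I)
p = 5/9 (p = 20/36 = 20*(1/36) = 5/9 ≈ 0.55556)
G + M(-1)*p = (-9 + 4*I*√2) + 0*(5/9) = (-9 + 4*I*√2) + 0 = -9 + 4*I*√2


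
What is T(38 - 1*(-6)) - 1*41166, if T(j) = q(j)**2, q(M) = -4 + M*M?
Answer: 3691458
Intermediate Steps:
q(M) = -4 + M**2
T(j) = (-4 + j**2)**2
T(38 - 1*(-6)) - 1*41166 = (-4 + (38 - 1*(-6))**2)**2 - 1*41166 = (-4 + (38 + 6)**2)**2 - 41166 = (-4 + 44**2)**2 - 41166 = (-4 + 1936)**2 - 41166 = 1932**2 - 41166 = 3732624 - 41166 = 3691458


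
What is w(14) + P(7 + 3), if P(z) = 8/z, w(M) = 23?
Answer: 119/5 ≈ 23.800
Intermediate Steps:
w(14) + P(7 + 3) = 23 + 8/(7 + 3) = 23 + 8/10 = 23 + 8*(⅒) = 23 + ⅘ = 119/5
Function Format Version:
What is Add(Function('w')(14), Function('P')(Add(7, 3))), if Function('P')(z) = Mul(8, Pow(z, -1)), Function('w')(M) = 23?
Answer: Rational(119, 5) ≈ 23.800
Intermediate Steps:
Add(Function('w')(14), Function('P')(Add(7, 3))) = Add(23, Mul(8, Pow(Add(7, 3), -1))) = Add(23, Mul(8, Pow(10, -1))) = Add(23, Mul(8, Rational(1, 10))) = Add(23, Rational(4, 5)) = Rational(119, 5)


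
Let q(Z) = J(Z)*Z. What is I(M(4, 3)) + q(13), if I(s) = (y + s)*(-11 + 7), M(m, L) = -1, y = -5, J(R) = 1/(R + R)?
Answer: 49/2 ≈ 24.500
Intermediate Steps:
J(R) = 1/(2*R)
q(Z) = 1/2 (q(Z) = (1/(2*Z))*Z = 1/2)
I(s) = 20 - 4*s (I(s) = (-5 + s)*(-11 + 7) = (-5 + s)*(-4) = 20 - 4*s)
I(M(4, 3)) + q(13) = (20 - 4*(-1)) + 1/2 = (20 + 4) + 1/2 = 24 + 1/2 = 49/2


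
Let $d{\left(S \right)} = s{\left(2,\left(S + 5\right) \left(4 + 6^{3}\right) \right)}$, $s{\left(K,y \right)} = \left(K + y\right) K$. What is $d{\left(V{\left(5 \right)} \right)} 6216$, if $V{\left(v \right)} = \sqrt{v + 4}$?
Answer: $21905184$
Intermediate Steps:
$V{\left(v \right)} = \sqrt{4 + v}$
$s{\left(K,y \right)} = K \left(K + y\right)$
$d{\left(S \right)} = 2204 + 440 S$ ($d{\left(S \right)} = 2 \left(2 + \left(S + 5\right) \left(4 + 6^{3}\right)\right) = 2 \left(2 + \left(5 + S\right) \left(4 + 216\right)\right) = 2 \left(2 + \left(5 + S\right) 220\right) = 2 \left(2 + \left(1100 + 220 S\right)\right) = 2 \left(1102 + 220 S\right) = 2204 + 440 S$)
$d{\left(V{\left(5 \right)} \right)} 6216 = \left(2204 + 440 \sqrt{4 + 5}\right) 6216 = \left(2204 + 440 \sqrt{9}\right) 6216 = \left(2204 + 440 \cdot 3\right) 6216 = \left(2204 + 1320\right) 6216 = 3524 \cdot 6216 = 21905184$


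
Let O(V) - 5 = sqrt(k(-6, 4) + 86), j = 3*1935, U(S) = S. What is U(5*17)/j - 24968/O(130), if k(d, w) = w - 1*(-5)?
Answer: 14494043/8127 - 12484*sqrt(95)/35 ≈ -1693.1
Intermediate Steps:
k(d, w) = 5 + w (k(d, w) = w + 5 = 5 + w)
j = 5805
O(V) = 5 + sqrt(95) (O(V) = 5 + sqrt((5 + 4) + 86) = 5 + sqrt(9 + 86) = 5 + sqrt(95))
U(5*17)/j - 24968/O(130) = (5*17)/5805 - 24968/(5 + sqrt(95)) = 85*(1/5805) - 24968/(5 + sqrt(95)) = 17/1161 - 24968/(5 + sqrt(95))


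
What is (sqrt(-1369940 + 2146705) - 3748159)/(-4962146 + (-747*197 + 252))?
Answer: 3748159/5109053 - sqrt(776765)/5109053 ≈ 0.73346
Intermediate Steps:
(sqrt(-1369940 + 2146705) - 3748159)/(-4962146 + (-747*197 + 252)) = (sqrt(776765) - 3748159)/(-4962146 + (-147159 + 252)) = (-3748159 + sqrt(776765))/(-4962146 - 146907) = (-3748159 + sqrt(776765))/(-5109053) = (-3748159 + sqrt(776765))*(-1/5109053) = 3748159/5109053 - sqrt(776765)/5109053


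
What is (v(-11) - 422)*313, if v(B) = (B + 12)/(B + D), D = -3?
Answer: -1849517/14 ≈ -1.3211e+5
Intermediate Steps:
v(B) = (12 + B)/(-3 + B) (v(B) = (B + 12)/(B - 3) = (12 + B)/(-3 + B))
(v(-11) - 422)*313 = ((12 - 11)/(-3 - 11) - 422)*313 = (1/(-14) - 422)*313 = (-1/14*1 - 422)*313 = (-1/14 - 422)*313 = -5909/14*313 = -1849517/14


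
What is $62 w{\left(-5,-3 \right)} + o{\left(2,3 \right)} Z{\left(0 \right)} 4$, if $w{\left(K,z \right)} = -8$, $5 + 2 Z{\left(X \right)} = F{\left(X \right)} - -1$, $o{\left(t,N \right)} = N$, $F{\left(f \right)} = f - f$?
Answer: $-520$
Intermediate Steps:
$F{\left(f \right)} = 0$
$Z{\left(X \right)} = -2$ ($Z{\left(X \right)} = - \frac{5}{2} + \frac{0 - -1}{2} = - \frac{5}{2} + \frac{0 + 1}{2} = - \frac{5}{2} + \frac{1}{2} \cdot 1 = - \frac{5}{2} + \frac{1}{2} = -2$)
$62 w{\left(-5,-3 \right)} + o{\left(2,3 \right)} Z{\left(0 \right)} 4 = 62 \left(-8\right) + 3 \left(-2\right) 4 = -496 - 24 = -520$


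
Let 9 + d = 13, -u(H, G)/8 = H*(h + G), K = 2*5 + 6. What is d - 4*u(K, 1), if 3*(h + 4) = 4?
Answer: -2548/3 ≈ -849.33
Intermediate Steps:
h = -8/3 (h = -4 + (⅓)*4 = -4 + 4/3 = -8/3 ≈ -2.6667)
K = 16 (K = 10 + 6 = 16)
u(H, G) = -8*H*(-8/3 + G)
d = 4 (d = -9 + 13 = 4)
d - 4*u(K, 1) = 4 - 32*16*(8 - 3*1)/3 = 4 - 32*16*(8 - 3)/3 = 4 - 32*16*5/3 = 4 - 4*640/3 = 4 - 2560/3 = -2548/3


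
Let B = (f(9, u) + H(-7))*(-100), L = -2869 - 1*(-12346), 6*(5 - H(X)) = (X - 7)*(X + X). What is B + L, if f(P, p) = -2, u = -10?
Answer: 37331/3 ≈ 12444.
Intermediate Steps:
H(X) = 5 - X*(-7 + X)/3 (H(X) = 5 - (X - 7)*(X + X)/6 = 5 - (-7 + X)*2*X/6 = 5 - X*(-7 + X)/3)
L = 9477 (L = -2869 + 12346 = 9477)
B = 8900/3 (B = (-2 + (5 - ⅓*(-7)² + (7/3)*(-7)))*(-100) = (-2 + (5 - ⅓*49 - 49/3))*(-100) = (-2 + (5 - 49/3 - 49/3))*(-100) = (-2 - 83/3)*(-100) = -89/3*(-100) = 8900/3 ≈ 2966.7)
B + L = 8900/3 + 9477 = 37331/3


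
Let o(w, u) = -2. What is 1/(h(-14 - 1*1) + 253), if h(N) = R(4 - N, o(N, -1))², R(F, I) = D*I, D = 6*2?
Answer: 1/829 ≈ 0.0012063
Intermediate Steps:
D = 12
R(F, I) = 12*I
h(N) = 576 (h(N) = (12*(-2))² = (-24)² = 576)
1/(h(-14 - 1*1) + 253) = 1/(576 + 253) = 1/829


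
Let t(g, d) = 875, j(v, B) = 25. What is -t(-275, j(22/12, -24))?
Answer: -875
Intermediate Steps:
-t(-275, j(22/12, -24)) = -1*875 = -875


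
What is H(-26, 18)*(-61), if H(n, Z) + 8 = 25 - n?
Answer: -2623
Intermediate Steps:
H(n, Z) = 17 - n (H(n, Z) = -8 + (25 - n) = 17 - n)
H(-26, 18)*(-61) = (17 - 1*(-26))*(-61) = (17 + 26)*(-61) = 43*(-61) = -2623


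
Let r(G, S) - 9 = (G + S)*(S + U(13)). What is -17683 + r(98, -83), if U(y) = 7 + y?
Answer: -18619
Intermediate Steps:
r(G, S) = 9 + (20 + S)*(G + S) (r(G, S) = 9 + (G + S)*(S + (7 + 13)) = 9 + (G + S)*(S + 20) = 9 + (G + S)*(20 + S) = 9 + (20 + S)*(G + S))
-17683 + r(98, -83) = -17683 + (9 + (-83)² + 20*98 + 20*(-83) + 98*(-83)) = -17683 + (9 + 6889 + 1960 - 1660 - 8134) = -17683 - 936 = -18619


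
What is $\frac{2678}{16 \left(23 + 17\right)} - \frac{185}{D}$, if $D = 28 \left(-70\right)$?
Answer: $\frac{67091}{15680} \approx 4.2788$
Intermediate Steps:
$D = -1960$
$\frac{2678}{16 \left(23 + 17\right)} - \frac{185}{D} = \frac{2678}{16 \left(23 + 17\right)} - \frac{185}{-1960} = \frac{2678}{16 \cdot 40} - - \frac{37}{392} = \frac{2678}{640} + \frac{37}{392} = 2678 \cdot \frac{1}{640} + \frac{37}{392} = \frac{1339}{320} + \frac{37}{392} = \frac{67091}{15680}$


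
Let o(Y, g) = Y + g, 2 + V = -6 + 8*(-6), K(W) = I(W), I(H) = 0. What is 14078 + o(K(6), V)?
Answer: 14022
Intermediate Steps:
K(W) = 0
V = -56 (V = -2 + (-6 + 8*(-6)) = -2 + (-6 - 48) = -2 - 54 = -56)
14078 + o(K(6), V) = 14078 + (0 - 56) = 14078 - 56 = 14022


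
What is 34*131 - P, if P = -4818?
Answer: 9272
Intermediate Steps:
34*131 - P = 34*131 - 1*(-4818) = 4454 + 4818 = 9272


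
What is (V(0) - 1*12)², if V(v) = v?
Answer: 144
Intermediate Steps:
(V(0) - 1*12)² = (0 - 1*12)² = (0 - 12)² = (-12)² = 144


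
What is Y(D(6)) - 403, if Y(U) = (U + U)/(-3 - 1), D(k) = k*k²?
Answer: -511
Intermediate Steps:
D(k) = k³
Y(U) = -U/2 (Y(U) = (2*U)/(-4) = (2*U)*(-¼) = -U/2)
Y(D(6)) - 403 = -½*6³ - 403 = -½*216 - 403 = -108 - 403 = -511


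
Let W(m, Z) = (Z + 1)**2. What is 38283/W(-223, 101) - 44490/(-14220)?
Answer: 1865293/273972 ≈ 6.8083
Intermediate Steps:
W(m, Z) = (1 + Z)**2
38283/W(-223, 101) - 44490/(-14220) = 38283/((1 + 101)**2) - 44490/(-14220) = 38283/(102**2) - 44490*(-1/14220) = 38283/10404 + 1483/474 = 38283*(1/10404) + 1483/474 = 12761/3468 + 1483/474 = 1865293/273972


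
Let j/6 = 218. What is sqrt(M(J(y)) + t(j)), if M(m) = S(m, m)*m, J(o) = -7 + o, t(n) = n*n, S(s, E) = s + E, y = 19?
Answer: 12*sqrt(11883) ≈ 1308.1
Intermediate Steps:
S(s, E) = E + s
j = 1308 (j = 6*218 = 1308)
t(n) = n**2
M(m) = 2*m**2 (M(m) = (m + m)*m = (2*m)*m = 2*m**2)
sqrt(M(J(y)) + t(j)) = sqrt(2*(-7 + 19)**2 + 1308**2) = sqrt(2*12**2 + 1710864) = sqrt(2*144 + 1710864) = sqrt(288 + 1710864) = sqrt(1711152) = 12*sqrt(11883)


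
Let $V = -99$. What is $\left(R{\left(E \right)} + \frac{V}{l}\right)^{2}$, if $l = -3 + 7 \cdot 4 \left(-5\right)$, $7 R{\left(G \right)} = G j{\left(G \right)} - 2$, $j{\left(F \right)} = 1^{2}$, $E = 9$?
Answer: $\frac{484}{169} \approx 2.8639$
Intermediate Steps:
$j{\left(F \right)} = 1$
$R{\left(G \right)} = - \frac{2}{7} + \frac{G}{7}$ ($R{\left(G \right)} = \frac{G 1 - 2}{7} = \frac{G - 2}{7} = \frac{-2 + G}{7} = - \frac{2}{7} + \frac{G}{7}$)
$l = -143$ ($l = -3 + 7 \left(-20\right) = -3 - 140 = -143$)
$\left(R{\left(E \right)} + \frac{V}{l}\right)^{2} = \left(\left(- \frac{2}{7} + \frac{1}{7} \cdot 9\right) - \frac{99}{-143}\right)^{2} = \left(\left(- \frac{2}{7} + \frac{9}{7}\right) - - \frac{9}{13}\right)^{2} = \left(1 + \frac{9}{13}\right)^{2} = \left(\frac{22}{13}\right)^{2} = \frac{484}{169}$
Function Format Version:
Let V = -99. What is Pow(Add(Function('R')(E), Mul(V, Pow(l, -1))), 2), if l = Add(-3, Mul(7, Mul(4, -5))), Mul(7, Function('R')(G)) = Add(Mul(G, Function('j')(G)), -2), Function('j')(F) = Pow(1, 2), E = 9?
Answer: Rational(484, 169) ≈ 2.8639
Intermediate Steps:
Function('j')(F) = 1
Function('R')(G) = Add(Rational(-2, 7), Mul(Rational(1, 7), G)) (Function('R')(G) = Mul(Rational(1, 7), Add(Mul(G, 1), -2)) = Mul(Rational(1, 7), Add(G, -2)) = Mul(Rational(1, 7), Add(-2, G)) = Add(Rational(-2, 7), Mul(Rational(1, 7), G)))
l = -143 (l = Add(-3, Mul(7, -20)) = Add(-3, -140) = -143)
Pow(Add(Function('R')(E), Mul(V, Pow(l, -1))), 2) = Pow(Add(Add(Rational(-2, 7), Mul(Rational(1, 7), 9)), Mul(-99, Pow(-143, -1))), 2) = Pow(Add(Add(Rational(-2, 7), Rational(9, 7)), Mul(-99, Rational(-1, 143))), 2) = Pow(Add(1, Rational(9, 13)), 2) = Pow(Rational(22, 13), 2) = Rational(484, 169)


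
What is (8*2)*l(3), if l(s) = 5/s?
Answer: 80/3 ≈ 26.667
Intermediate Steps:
(8*2)*l(3) = (8*2)*(5/3) = 16*(5*(⅓)) = 16*(5/3) = 80/3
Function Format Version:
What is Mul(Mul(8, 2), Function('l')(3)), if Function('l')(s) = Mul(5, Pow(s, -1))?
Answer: Rational(80, 3) ≈ 26.667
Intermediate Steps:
Mul(Mul(8, 2), Function('l')(3)) = Mul(Mul(8, 2), Mul(5, Pow(3, -1))) = Mul(16, Mul(5, Rational(1, 3))) = Mul(16, Rational(5, 3)) = Rational(80, 3)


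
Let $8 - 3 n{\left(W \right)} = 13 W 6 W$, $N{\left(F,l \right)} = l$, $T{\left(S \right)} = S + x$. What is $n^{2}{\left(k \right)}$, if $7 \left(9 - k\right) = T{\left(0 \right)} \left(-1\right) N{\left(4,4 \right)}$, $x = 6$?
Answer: $\frac{348088200100}{21609} \approx 1.6108 \cdot 10^{7}$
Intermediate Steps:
$T{\left(S \right)} = 6 + S$ ($T{\left(S \right)} = S + 6 = 6 + S$)
$k = \frac{87}{7}$ ($k = 9 - \frac{\left(6 + 0\right) \left(-1\right) 4}{7} = 9 - \frac{6 \left(-1\right) 4}{7} = 9 - \frac{\left(-6\right) 4}{7} = 9 - - \frac{24}{7} = 9 + \frac{24}{7} = \frac{87}{7} \approx 12.429$)
$n{\left(W \right)} = \frac{8}{3} - 26 W^{2}$ ($n{\left(W \right)} = \frac{8}{3} - \frac{13 W 6 W}{3} = \frac{8}{3} - \frac{13 \cdot 6 W W}{3} = \frac{8}{3} - \frac{13 \cdot 6 W^{2}}{3} = \frac{8}{3} - \frac{78 W^{2}}{3} = \frac{8}{3} - 26 W^{2}$)
$n^{2}{\left(k \right)} = \left(\frac{8}{3} - 26 \left(\frac{87}{7}\right)^{2}\right)^{2} = \left(\frac{8}{3} - \frac{196794}{49}\right)^{2} = \left(- \frac{589990}{147}\right)^{2} = \frac{348088200100}{21609}$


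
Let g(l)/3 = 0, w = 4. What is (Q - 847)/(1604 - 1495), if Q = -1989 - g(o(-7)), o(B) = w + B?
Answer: -2836/109 ≈ -26.018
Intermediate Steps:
o(B) = 4 + B
g(l) = 0 (g(l) = 3*0 = 0)
Q = -1989 (Q = -1989 - 1*0 = -1989 + 0 = -1989)
(Q - 847)/(1604 - 1495) = (-1989 - 847)/(1604 - 1495) = -2836/109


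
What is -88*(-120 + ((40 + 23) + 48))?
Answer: 792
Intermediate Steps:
-88*(-120 + ((40 + 23) + 48)) = -88*(-120 + (63 + 48)) = -88*(-120 + 111) = -88*(-9) = 792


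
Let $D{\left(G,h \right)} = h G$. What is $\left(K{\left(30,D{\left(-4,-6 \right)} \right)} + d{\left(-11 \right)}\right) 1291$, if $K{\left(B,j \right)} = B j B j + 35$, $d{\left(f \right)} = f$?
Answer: $669285384$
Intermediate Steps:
$D{\left(G,h \right)} = G h$
$K{\left(B,j \right)} = 35 + B^{2} j^{2}$ ($K{\left(B,j \right)} = j B^{2} j + 35 = B^{2} j^{2} + 35 = 35 + B^{2} j^{2}$)
$\left(K{\left(30,D{\left(-4,-6 \right)} \right)} + d{\left(-11 \right)}\right) 1291 = \left(\left(35 + 30^{2} \left(\left(-4\right) \left(-6\right)\right)^{2}\right) - 11\right) 1291 = \left(\left(35 + 900 \cdot 24^{2}\right) - 11\right) 1291 = \left(\left(35 + 900 \cdot 576\right) - 11\right) 1291 = \left(\left(35 + 518400\right) - 11\right) 1291 = \left(518435 - 11\right) 1291 = 518424 \cdot 1291 = 669285384$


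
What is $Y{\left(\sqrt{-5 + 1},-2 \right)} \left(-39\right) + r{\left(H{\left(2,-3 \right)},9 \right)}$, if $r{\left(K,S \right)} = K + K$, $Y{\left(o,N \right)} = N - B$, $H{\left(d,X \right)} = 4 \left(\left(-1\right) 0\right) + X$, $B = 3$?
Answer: $189$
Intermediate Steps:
$H{\left(d,X \right)} = X$ ($H{\left(d,X \right)} = 4 \cdot 0 + X = 0 + X = X$)
$Y{\left(o,N \right)} = -3 + N$ ($Y{\left(o,N \right)} = N - 3 = -3 + N$)
$r{\left(K,S \right)} = 2 K$
$Y{\left(\sqrt{-5 + 1},-2 \right)} \left(-39\right) + r{\left(H{\left(2,-3 \right)},9 \right)} = \left(-3 - 2\right) \left(-39\right) + 2 \left(-3\right) = \left(-5\right) \left(-39\right) - 6 = 195 - 6 = 189$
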